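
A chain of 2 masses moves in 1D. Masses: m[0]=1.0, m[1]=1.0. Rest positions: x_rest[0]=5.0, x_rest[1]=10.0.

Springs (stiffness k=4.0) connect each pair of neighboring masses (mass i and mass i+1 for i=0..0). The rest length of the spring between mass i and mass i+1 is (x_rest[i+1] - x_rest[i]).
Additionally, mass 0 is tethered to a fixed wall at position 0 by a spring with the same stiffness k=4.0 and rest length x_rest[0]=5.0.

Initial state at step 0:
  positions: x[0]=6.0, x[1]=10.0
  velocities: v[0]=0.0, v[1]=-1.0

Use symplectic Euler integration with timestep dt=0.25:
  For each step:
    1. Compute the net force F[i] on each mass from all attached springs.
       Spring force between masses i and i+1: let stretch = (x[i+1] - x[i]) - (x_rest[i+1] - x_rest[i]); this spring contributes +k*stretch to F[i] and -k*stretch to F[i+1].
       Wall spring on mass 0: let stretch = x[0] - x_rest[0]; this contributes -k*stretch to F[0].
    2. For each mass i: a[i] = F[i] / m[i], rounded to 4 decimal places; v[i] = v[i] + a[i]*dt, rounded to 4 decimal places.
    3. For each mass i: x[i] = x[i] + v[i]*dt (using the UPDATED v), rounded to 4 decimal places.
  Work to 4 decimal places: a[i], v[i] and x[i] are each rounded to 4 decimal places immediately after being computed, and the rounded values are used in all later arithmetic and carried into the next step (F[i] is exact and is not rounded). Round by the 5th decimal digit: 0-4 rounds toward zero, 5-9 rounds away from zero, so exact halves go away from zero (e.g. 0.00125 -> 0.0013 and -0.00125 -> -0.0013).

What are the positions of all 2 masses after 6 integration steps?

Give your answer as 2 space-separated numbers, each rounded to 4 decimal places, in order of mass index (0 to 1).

Answer: 4.8941 9.0113

Derivation:
Step 0: x=[6.0000 10.0000] v=[0.0000 -1.0000]
Step 1: x=[5.5000 10.0000] v=[-2.0000 0.0000]
Step 2: x=[4.7500 10.1250] v=[-3.0000 0.5000]
Step 3: x=[4.1563 10.1563] v=[-2.3750 0.1250]
Step 4: x=[4.0235 9.9376] v=[-0.5313 -0.8750]
Step 5: x=[4.3633 9.4903] v=[1.3593 -1.7891]
Step 6: x=[4.8941 9.0113] v=[2.1230 -1.9161]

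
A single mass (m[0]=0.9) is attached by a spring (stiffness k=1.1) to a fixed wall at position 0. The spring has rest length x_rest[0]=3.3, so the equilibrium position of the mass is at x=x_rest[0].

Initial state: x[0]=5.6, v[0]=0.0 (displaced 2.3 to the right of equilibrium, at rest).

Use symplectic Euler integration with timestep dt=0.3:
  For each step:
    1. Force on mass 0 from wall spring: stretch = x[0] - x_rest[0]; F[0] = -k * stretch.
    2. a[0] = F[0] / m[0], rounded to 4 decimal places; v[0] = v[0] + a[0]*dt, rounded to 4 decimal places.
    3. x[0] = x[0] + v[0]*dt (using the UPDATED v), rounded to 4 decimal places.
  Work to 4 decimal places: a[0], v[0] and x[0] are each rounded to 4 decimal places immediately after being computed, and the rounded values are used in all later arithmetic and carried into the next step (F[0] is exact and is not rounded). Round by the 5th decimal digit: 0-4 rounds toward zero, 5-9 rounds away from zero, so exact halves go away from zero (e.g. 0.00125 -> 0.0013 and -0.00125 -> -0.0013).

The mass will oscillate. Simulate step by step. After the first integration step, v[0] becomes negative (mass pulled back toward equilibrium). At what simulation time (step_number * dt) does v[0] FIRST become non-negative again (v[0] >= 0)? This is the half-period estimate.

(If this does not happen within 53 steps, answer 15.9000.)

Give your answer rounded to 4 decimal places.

Answer: 3.0000

Derivation:
Step 0: x=[5.6000] v=[0.0000]
Step 1: x=[5.3470] v=[-0.8433]
Step 2: x=[4.8688] v=[-1.5939]
Step 3: x=[4.2181] v=[-2.1691]
Step 4: x=[3.4664] v=[-2.5057]
Step 5: x=[2.6964] v=[-2.5667]
Step 6: x=[1.9928] v=[-2.3454]
Step 7: x=[1.4330] v=[-1.8661]
Step 8: x=[1.0786] v=[-1.1815]
Step 9: x=[0.9685] v=[-0.3670]
Step 10: x=[1.1149] v=[0.4879]
First v>=0 after going negative at step 10, time=3.0000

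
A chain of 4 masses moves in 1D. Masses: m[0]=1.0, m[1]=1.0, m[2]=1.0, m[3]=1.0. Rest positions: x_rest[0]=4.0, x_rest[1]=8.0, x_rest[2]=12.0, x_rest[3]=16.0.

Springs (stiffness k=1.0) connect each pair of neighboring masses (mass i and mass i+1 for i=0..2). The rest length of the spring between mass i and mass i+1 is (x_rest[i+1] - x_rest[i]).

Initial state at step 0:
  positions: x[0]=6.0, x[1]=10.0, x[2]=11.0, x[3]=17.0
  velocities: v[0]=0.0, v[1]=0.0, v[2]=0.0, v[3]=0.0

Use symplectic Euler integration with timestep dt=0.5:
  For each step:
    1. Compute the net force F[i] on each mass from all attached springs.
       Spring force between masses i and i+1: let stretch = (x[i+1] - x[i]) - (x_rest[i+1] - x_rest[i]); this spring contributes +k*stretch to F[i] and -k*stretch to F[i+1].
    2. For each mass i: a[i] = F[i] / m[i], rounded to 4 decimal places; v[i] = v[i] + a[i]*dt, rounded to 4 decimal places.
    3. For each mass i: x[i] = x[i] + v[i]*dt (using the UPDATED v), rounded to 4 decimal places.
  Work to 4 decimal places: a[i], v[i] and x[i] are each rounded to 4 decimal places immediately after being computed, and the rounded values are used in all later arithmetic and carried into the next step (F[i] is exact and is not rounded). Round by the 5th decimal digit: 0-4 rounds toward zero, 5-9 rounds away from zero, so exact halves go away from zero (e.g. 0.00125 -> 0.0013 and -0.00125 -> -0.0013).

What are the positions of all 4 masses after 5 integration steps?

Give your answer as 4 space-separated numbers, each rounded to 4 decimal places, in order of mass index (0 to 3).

Answer: 3.8555 9.8204 12.8985 17.4259

Derivation:
Step 0: x=[6.0000 10.0000 11.0000 17.0000] v=[0.0000 0.0000 0.0000 0.0000]
Step 1: x=[6.0000 9.2500 12.2500 16.5000] v=[0.0000 -1.5000 2.5000 -1.0000]
Step 2: x=[5.8125 8.4375 13.8125 15.9375] v=[-0.3750 -1.6250 3.1250 -1.1250]
Step 3: x=[5.2813 8.3125 14.5625 15.8438] v=[-1.0625 -0.2500 1.5000 -0.1875]
Step 4: x=[4.5079 8.9922 14.0703 16.4298] v=[-1.5469 1.3594 -0.9844 1.1719]
Step 5: x=[3.8555 9.8204 12.8985 17.4259] v=[-1.3048 1.6563 -2.3437 1.9922]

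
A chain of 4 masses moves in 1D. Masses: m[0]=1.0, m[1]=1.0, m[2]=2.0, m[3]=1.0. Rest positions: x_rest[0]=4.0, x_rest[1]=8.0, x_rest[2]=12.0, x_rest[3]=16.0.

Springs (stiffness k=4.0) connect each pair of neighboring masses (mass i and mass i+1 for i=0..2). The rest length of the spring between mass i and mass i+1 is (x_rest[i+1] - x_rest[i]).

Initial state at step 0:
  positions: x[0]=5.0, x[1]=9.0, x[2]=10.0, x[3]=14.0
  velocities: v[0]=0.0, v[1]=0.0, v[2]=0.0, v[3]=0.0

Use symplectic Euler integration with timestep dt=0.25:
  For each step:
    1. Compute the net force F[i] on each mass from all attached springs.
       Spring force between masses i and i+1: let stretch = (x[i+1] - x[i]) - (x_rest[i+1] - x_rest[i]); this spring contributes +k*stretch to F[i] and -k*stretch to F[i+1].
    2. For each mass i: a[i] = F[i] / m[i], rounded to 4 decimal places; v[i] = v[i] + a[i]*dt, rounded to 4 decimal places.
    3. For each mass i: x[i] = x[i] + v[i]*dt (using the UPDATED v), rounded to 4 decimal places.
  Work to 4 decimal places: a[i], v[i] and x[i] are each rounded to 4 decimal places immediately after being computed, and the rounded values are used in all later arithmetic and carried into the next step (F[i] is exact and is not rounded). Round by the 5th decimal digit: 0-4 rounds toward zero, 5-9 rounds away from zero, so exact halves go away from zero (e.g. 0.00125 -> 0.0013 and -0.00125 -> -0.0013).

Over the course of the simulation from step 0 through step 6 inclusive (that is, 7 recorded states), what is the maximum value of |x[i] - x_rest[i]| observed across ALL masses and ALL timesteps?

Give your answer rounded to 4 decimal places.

Step 0: x=[5.0000 9.0000 10.0000 14.0000] v=[0.0000 0.0000 0.0000 0.0000]
Step 1: x=[5.0000 8.2500 10.3750 14.0000] v=[0.0000 -3.0000 1.5000 0.0000]
Step 2: x=[4.8125 7.2188 10.9375 14.0938] v=[-0.7500 -4.1250 2.2500 0.3750]
Step 3: x=[4.2266 6.5157 11.4297 14.3985] v=[-2.3437 -2.8126 1.9688 1.2187]
Step 4: x=[3.2130 6.4688 11.6788 14.9610] v=[-4.0546 -0.1877 0.9962 2.2499]
Step 5: x=[2.0133 6.9104 11.6869 15.7029] v=[-4.7988 1.7665 0.0323 2.9677]
Step 6: x=[1.0379 7.3219 11.5999 16.4408] v=[-3.9017 1.6459 -0.3480 2.9517]
Max displacement = 2.9621

Answer: 2.9621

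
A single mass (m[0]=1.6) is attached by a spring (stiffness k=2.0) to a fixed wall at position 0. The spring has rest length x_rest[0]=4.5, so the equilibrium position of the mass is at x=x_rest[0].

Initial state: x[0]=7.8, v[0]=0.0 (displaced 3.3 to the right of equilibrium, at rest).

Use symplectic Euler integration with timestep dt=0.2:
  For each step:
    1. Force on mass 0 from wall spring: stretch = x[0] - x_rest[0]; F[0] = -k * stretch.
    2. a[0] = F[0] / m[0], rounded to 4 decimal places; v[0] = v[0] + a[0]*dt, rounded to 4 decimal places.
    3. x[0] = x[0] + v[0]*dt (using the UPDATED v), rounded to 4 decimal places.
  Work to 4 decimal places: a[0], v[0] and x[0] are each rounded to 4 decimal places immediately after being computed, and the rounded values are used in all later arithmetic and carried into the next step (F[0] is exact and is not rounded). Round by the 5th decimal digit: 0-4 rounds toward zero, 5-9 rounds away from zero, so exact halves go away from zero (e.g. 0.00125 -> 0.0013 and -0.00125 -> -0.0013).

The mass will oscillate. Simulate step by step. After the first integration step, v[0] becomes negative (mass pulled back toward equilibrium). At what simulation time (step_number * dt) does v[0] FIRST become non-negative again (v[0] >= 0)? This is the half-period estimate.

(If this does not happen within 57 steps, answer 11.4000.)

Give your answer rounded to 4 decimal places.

Step 0: x=[7.8000] v=[0.0000]
Step 1: x=[7.6350] v=[-0.8250]
Step 2: x=[7.3132] v=[-1.6088]
Step 3: x=[6.8508] v=[-2.3121]
Step 4: x=[6.2708] v=[-2.8998]
Step 5: x=[5.6023] v=[-3.3425]
Step 6: x=[4.8787] v=[-3.6181]
Step 7: x=[4.1361] v=[-3.7128]
Step 8: x=[3.4117] v=[-3.6218]
Step 9: x=[2.7418] v=[-3.3497]
Step 10: x=[2.1598] v=[-2.9101]
Step 11: x=[1.6948] v=[-2.3250]
Step 12: x=[1.3701] v=[-1.6237]
Step 13: x=[1.2019] v=[-0.8412]
Step 14: x=[1.1986] v=[-0.0167]
Step 15: x=[1.3603] v=[0.8087]
First v>=0 after going negative at step 15, time=3.0000

Answer: 3.0000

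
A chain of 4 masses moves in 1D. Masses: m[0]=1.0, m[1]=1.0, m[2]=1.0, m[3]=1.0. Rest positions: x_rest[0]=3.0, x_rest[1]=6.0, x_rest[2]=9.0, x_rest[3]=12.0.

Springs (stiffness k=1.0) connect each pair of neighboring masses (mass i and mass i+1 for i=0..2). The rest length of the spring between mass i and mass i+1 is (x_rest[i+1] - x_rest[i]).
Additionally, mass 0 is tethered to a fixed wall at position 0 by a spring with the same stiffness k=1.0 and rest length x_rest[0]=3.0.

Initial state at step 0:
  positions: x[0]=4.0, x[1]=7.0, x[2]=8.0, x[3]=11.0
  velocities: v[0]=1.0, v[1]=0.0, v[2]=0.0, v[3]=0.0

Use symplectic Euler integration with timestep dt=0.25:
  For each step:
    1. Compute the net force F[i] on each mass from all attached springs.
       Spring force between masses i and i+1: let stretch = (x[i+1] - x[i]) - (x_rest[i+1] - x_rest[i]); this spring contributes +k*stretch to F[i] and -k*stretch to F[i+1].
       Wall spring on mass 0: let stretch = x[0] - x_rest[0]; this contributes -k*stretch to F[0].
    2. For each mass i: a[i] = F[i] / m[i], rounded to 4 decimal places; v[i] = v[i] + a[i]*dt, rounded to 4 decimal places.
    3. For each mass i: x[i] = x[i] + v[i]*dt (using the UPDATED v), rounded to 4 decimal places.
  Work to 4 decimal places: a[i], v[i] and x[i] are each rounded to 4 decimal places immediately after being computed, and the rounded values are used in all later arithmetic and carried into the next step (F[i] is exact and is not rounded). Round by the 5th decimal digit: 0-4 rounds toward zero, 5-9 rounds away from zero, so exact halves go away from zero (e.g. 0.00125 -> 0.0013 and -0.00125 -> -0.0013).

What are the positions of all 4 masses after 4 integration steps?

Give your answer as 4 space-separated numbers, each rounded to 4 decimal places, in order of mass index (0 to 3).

Answer: 4.0992 6.1502 8.9355 11.1040

Derivation:
Step 0: x=[4.0000 7.0000 8.0000 11.0000] v=[1.0000 0.0000 0.0000 0.0000]
Step 1: x=[4.1875 6.8750 8.1250 11.0000] v=[0.7500 -0.5000 0.5000 0.0000]
Step 2: x=[4.2813 6.6602 8.3516 11.0078] v=[0.3750 -0.8594 0.9063 0.0313]
Step 3: x=[4.2562 6.4024 8.6385 11.0371] v=[-0.1006 -1.0313 1.1475 0.1173]
Step 4: x=[4.0992 6.1502 8.9355 11.1040] v=[-0.6281 -1.0088 1.1881 0.2677]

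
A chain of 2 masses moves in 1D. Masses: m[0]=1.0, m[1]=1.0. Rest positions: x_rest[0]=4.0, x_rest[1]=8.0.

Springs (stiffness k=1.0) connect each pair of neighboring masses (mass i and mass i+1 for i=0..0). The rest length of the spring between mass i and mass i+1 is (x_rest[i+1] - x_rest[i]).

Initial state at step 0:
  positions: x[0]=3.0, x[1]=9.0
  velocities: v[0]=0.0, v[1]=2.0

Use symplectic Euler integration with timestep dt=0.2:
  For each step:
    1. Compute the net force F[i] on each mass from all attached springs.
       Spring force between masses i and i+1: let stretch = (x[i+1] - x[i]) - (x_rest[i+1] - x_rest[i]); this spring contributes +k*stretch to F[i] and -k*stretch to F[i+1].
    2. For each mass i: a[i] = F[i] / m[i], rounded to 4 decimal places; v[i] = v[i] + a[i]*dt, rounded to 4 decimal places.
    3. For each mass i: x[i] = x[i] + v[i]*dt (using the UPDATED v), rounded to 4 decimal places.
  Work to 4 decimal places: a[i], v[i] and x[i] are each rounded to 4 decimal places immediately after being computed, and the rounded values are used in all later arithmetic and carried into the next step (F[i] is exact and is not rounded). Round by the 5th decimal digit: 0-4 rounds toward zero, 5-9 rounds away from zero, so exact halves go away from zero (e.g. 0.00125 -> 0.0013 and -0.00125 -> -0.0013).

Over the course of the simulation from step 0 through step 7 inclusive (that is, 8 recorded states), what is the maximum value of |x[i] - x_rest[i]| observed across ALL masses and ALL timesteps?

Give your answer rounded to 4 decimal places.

Answer: 1.7401

Derivation:
Step 0: x=[3.0000 9.0000] v=[0.0000 2.0000]
Step 1: x=[3.0800 9.3200] v=[0.4000 1.6000]
Step 2: x=[3.2496 9.5504] v=[0.8480 1.1520]
Step 3: x=[3.5112 9.6888] v=[1.3082 0.6918]
Step 4: x=[3.8599 9.7401] v=[1.7437 0.2563]
Step 5: x=[4.2838 9.7162] v=[2.1197 -0.1197]
Step 6: x=[4.7650 9.6350] v=[2.4062 -0.4062]
Step 7: x=[5.2810 9.5190] v=[2.5802 -0.5802]
Max displacement = 1.7401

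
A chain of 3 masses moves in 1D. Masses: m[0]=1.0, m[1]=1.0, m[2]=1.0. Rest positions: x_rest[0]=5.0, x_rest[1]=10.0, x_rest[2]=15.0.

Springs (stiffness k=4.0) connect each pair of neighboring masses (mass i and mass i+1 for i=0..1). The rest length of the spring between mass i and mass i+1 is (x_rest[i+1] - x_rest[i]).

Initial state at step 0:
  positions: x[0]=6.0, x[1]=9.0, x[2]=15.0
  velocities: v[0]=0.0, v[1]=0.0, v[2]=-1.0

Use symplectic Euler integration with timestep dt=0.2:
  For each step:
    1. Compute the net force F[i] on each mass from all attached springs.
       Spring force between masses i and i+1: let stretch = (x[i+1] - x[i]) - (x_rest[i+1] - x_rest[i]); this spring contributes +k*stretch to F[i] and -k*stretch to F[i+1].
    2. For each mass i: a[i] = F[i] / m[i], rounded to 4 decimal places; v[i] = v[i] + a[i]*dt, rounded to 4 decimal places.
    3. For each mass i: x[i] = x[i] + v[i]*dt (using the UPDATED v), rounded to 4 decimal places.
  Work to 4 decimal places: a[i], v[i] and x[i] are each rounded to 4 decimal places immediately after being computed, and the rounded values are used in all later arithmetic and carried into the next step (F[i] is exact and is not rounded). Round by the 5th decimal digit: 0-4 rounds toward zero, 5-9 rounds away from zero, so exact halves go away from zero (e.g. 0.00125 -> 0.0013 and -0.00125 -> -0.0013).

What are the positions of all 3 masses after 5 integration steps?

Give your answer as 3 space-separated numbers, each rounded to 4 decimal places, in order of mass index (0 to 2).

Answer: 4.2204 10.4074 14.3722

Derivation:
Step 0: x=[6.0000 9.0000 15.0000] v=[0.0000 0.0000 -1.0000]
Step 1: x=[5.6800 9.4800 14.6400] v=[-1.6000 2.4000 -1.8000]
Step 2: x=[5.1680 10.1776 14.2544] v=[-2.5600 3.4880 -1.9280]
Step 3: x=[4.6575 10.7260 14.0165] v=[-2.5523 2.7418 -1.1894]
Step 4: x=[4.3180 10.8299 14.0521] v=[-1.6975 0.5194 0.1782]
Step 5: x=[4.2204 10.4074 14.3722] v=[-0.4880 -2.1124 1.6004]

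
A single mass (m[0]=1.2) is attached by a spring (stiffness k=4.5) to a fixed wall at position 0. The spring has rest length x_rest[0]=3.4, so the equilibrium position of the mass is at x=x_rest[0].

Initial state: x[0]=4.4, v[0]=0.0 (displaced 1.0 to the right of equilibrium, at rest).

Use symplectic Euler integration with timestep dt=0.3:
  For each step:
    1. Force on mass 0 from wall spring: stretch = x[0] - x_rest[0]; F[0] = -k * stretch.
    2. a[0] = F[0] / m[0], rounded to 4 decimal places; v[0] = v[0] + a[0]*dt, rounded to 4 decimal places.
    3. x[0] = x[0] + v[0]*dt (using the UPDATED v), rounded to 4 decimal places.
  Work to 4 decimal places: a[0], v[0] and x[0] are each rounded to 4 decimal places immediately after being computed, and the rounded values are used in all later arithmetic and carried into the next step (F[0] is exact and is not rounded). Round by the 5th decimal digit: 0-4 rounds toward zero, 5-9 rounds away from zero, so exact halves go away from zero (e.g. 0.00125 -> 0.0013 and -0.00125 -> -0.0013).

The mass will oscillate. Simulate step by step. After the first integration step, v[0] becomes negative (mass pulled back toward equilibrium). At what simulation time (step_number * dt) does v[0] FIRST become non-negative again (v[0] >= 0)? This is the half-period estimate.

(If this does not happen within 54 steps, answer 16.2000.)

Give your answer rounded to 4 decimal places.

Step 0: x=[4.4000] v=[0.0000]
Step 1: x=[4.0625] v=[-1.1250]
Step 2: x=[3.5014] v=[-1.8703]
Step 3: x=[2.9061] v=[-1.9844]
Step 4: x=[2.4775] v=[-1.4288]
Step 5: x=[2.3602] v=[-0.3910]
Step 6: x=[2.5938] v=[0.7788]
First v>=0 after going negative at step 6, time=1.8000

Answer: 1.8000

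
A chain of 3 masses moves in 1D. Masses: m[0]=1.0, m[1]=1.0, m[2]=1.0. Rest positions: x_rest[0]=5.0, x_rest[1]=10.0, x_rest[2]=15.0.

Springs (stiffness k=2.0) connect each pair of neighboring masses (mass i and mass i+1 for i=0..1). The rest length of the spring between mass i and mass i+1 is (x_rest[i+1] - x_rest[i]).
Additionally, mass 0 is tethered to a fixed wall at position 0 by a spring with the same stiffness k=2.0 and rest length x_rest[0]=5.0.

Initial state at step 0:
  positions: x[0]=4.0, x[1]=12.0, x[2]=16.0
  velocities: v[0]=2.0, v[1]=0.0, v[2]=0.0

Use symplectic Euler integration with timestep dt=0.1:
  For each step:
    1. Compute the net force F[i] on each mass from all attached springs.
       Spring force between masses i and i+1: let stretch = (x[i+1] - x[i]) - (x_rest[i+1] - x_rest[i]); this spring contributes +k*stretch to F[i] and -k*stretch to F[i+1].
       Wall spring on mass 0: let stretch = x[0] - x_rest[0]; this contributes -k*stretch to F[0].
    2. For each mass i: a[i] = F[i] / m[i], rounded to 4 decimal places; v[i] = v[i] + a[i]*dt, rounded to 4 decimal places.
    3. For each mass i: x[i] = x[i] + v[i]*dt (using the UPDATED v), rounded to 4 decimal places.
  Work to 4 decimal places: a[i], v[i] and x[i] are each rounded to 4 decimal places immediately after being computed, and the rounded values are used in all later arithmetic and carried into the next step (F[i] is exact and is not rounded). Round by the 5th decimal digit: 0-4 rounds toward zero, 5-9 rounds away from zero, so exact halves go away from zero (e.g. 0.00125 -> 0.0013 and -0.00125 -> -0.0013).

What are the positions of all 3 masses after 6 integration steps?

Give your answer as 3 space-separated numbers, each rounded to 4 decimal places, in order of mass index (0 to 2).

Answer: 6.3096 10.7790 16.2958

Derivation:
Step 0: x=[4.0000 12.0000 16.0000] v=[2.0000 0.0000 0.0000]
Step 1: x=[4.2800 11.9200 16.0200] v=[2.8000 -0.8000 0.2000]
Step 2: x=[4.6272 11.7692 16.0580] v=[3.4720 -1.5080 0.3800]
Step 3: x=[5.0247 11.5613 16.1102] v=[3.9750 -2.0786 0.5222]
Step 4: x=[5.4524 11.3137 16.1714] v=[4.2774 -2.4761 0.6124]
Step 5: x=[5.8883 11.0460 16.2355] v=[4.3592 -2.6768 0.6409]
Step 6: x=[6.3096 10.7790 16.2958] v=[4.2131 -2.6704 0.6030]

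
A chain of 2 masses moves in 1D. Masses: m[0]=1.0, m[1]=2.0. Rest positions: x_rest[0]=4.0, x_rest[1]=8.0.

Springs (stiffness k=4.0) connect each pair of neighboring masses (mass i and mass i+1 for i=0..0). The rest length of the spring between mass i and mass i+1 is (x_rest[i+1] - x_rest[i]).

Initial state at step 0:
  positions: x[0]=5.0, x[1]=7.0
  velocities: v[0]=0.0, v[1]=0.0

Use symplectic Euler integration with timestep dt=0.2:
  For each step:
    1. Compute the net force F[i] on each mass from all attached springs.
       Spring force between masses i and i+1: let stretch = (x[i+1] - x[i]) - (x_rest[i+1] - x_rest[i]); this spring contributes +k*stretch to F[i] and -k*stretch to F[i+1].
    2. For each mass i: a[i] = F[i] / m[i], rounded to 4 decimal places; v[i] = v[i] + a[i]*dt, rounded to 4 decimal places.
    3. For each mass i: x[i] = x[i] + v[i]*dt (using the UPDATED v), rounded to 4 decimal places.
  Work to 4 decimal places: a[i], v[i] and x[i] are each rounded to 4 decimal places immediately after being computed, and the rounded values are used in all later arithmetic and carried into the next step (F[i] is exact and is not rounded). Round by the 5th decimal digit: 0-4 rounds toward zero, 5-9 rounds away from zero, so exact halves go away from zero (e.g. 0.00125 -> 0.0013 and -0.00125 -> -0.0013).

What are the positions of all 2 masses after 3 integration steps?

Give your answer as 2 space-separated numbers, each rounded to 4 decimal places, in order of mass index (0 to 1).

Answer: 3.4456 7.7772

Derivation:
Step 0: x=[5.0000 7.0000] v=[0.0000 0.0000]
Step 1: x=[4.6800 7.1600] v=[-1.6000 0.8000]
Step 2: x=[4.1168 7.4416] v=[-2.8160 1.4080]
Step 3: x=[3.4456 7.7772] v=[-3.3562 1.6781]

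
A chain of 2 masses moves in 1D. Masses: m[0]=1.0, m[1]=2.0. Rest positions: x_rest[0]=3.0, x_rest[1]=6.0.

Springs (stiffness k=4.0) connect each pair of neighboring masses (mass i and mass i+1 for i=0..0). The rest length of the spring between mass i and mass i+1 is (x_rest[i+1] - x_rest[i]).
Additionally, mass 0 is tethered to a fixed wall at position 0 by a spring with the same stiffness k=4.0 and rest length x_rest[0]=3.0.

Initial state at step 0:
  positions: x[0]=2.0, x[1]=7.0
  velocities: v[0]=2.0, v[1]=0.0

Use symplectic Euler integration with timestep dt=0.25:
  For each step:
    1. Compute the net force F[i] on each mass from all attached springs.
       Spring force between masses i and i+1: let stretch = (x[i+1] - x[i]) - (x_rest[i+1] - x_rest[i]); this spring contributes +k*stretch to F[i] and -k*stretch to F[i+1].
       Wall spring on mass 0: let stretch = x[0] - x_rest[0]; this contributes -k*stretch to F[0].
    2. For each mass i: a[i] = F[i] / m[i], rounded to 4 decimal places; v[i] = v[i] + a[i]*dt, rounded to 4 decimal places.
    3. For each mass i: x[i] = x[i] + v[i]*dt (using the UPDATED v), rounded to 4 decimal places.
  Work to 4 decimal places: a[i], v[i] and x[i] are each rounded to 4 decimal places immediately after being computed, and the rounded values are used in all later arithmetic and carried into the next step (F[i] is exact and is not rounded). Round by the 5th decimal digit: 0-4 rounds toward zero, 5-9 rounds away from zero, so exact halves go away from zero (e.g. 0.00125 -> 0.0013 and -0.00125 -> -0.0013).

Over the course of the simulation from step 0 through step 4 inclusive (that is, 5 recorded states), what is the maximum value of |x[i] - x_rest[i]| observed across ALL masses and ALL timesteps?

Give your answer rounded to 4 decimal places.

Answer: 2.2031

Derivation:
Step 0: x=[2.0000 7.0000] v=[2.0000 0.0000]
Step 1: x=[3.2500 6.7500] v=[5.0000 -1.0000]
Step 2: x=[4.5625 6.4375] v=[5.2500 -1.2500]
Step 3: x=[5.2031 6.2656] v=[2.5625 -0.6875]
Step 4: x=[4.8086 6.3359] v=[-1.5781 0.2813]
Max displacement = 2.2031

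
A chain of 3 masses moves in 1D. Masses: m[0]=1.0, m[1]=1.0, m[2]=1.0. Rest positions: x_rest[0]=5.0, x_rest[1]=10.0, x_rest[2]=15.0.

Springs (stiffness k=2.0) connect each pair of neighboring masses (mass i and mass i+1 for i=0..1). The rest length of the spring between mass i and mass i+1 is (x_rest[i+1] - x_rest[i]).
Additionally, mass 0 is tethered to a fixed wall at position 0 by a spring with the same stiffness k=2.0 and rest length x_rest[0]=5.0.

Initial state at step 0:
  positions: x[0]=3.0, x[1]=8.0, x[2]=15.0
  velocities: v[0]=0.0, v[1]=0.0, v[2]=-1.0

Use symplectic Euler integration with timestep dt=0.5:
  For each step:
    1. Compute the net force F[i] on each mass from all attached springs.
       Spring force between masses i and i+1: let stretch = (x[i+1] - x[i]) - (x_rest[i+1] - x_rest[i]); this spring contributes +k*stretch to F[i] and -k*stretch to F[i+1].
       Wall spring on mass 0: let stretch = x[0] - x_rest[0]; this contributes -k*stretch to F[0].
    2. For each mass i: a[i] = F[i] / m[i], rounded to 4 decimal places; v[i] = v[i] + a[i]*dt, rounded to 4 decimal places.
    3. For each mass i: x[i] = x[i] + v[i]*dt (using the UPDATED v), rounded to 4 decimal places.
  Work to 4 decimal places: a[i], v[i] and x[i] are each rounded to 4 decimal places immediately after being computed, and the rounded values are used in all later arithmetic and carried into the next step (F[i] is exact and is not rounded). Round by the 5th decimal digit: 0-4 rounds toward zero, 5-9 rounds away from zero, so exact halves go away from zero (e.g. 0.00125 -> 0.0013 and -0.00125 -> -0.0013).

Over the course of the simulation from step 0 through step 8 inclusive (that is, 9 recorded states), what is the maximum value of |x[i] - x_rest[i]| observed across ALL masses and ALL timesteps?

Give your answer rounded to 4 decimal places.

Step 0: x=[3.0000 8.0000 15.0000] v=[0.0000 0.0000 -1.0000]
Step 1: x=[4.0000 9.0000 13.5000] v=[2.0000 2.0000 -3.0000]
Step 2: x=[5.5000 9.7500 12.2500] v=[3.0000 1.5000 -2.5000]
Step 3: x=[6.3750 9.6250 12.2500] v=[1.7500 -0.2500 0.0000]
Step 4: x=[5.6875 9.1875 13.4375] v=[-1.3750 -0.8750 2.3750]
Step 5: x=[3.9063 9.1250 15.0000] v=[-3.5625 -0.1250 3.1250]
Step 6: x=[2.7813 9.3907 16.1250] v=[-2.2501 0.5313 2.2500]
Step 7: x=[3.5703 9.7188 16.3829] v=[1.5780 0.6562 0.5157]
Step 8: x=[5.6484 10.3047 15.8087] v=[4.1562 1.1718 -1.1484]
Max displacement = 2.7500

Answer: 2.7500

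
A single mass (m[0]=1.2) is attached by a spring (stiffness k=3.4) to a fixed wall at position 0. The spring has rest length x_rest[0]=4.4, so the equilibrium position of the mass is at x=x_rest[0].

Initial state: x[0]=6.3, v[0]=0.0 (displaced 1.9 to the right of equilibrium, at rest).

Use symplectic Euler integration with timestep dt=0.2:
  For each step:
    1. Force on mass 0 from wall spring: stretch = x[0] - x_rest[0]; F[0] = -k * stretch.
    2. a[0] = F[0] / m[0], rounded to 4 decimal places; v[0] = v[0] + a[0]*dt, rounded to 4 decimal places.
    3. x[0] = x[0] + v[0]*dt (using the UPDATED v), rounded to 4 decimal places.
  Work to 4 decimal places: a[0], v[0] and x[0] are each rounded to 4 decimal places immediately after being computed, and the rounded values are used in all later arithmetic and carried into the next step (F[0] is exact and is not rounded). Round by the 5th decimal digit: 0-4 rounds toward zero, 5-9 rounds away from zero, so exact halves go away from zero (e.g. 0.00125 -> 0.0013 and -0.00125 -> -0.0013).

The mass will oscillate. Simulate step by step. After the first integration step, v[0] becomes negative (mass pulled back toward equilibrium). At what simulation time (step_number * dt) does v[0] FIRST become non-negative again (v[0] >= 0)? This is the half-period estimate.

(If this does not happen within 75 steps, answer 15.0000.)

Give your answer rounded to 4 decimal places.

Step 0: x=[6.3000] v=[0.0000]
Step 1: x=[6.0847] v=[-1.0767]
Step 2: x=[5.6784] v=[-2.0314]
Step 3: x=[5.1272] v=[-2.7558]
Step 4: x=[4.4936] v=[-3.1679]
Step 5: x=[3.8494] v=[-3.2209]
Step 6: x=[3.2676] v=[-2.9089]
Step 7: x=[2.8142] v=[-2.2672]
Step 8: x=[2.5405] v=[-1.3686]
Step 9: x=[2.4775] v=[-0.3149]
Step 10: x=[2.6324] v=[0.7745]
First v>=0 after going negative at step 10, time=2.0000

Answer: 2.0000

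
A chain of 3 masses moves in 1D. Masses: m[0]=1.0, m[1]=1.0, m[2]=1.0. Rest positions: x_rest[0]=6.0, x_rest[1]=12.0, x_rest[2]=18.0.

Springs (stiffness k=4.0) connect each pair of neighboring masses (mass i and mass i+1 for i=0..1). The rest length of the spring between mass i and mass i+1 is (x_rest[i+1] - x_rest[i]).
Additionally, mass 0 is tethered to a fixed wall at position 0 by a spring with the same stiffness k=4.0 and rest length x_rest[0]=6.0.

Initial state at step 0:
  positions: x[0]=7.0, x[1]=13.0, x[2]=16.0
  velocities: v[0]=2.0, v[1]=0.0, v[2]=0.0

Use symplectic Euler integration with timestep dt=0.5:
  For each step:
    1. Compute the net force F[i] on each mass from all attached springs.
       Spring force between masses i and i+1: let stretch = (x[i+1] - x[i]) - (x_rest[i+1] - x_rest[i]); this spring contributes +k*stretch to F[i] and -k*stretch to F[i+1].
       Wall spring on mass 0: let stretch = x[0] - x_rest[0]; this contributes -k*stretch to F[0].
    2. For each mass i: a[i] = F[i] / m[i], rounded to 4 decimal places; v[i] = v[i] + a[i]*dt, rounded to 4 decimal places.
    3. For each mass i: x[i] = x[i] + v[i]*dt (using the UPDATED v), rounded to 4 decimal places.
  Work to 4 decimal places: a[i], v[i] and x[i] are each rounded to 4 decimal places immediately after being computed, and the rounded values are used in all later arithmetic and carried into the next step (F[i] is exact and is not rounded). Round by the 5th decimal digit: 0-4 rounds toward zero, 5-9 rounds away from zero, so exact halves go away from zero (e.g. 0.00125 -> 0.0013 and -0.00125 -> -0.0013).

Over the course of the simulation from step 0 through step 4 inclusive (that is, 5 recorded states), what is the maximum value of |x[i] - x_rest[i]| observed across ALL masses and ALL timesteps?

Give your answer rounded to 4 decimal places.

Step 0: x=[7.0000 13.0000 16.0000] v=[2.0000 0.0000 0.0000]
Step 1: x=[7.0000 10.0000 19.0000] v=[0.0000 -6.0000 6.0000]
Step 2: x=[3.0000 13.0000 19.0000] v=[-8.0000 6.0000 0.0000]
Step 3: x=[6.0000 12.0000 19.0000] v=[6.0000 -2.0000 0.0000]
Step 4: x=[9.0000 12.0000 18.0000] v=[6.0000 0.0000 -2.0000]
Max displacement = 3.0000

Answer: 3.0000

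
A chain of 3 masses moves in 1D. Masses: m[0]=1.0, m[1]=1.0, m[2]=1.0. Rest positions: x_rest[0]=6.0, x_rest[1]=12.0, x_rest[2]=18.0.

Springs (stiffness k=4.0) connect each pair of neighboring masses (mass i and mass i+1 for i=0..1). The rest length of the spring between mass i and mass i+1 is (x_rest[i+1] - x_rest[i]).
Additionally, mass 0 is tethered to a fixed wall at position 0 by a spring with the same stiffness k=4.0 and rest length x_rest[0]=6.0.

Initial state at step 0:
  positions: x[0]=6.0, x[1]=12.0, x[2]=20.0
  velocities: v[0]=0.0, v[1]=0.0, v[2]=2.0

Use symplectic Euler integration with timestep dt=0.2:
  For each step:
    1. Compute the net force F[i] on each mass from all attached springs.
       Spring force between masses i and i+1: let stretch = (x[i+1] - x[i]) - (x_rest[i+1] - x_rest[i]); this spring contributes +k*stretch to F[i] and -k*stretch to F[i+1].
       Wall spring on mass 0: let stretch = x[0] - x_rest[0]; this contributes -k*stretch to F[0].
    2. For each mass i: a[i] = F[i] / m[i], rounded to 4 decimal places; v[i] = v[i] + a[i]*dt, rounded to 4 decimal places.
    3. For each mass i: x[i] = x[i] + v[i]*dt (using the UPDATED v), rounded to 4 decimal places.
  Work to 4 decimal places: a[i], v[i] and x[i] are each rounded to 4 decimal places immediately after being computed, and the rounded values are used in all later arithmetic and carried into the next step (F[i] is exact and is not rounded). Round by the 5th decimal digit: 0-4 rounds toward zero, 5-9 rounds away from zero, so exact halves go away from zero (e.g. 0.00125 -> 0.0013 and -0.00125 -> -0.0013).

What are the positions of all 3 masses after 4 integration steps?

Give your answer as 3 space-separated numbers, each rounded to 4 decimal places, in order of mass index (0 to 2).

Step 0: x=[6.0000 12.0000 20.0000] v=[0.0000 0.0000 2.0000]
Step 1: x=[6.0000 12.3200 20.0800] v=[0.0000 1.6000 0.4000]
Step 2: x=[6.0512 12.8704 19.8784] v=[0.2560 2.7520 -1.0080]
Step 3: x=[6.2253 13.4510 19.5155] v=[0.8704 2.9030 -1.8144]
Step 4: x=[6.5594 13.8458 19.1423] v=[1.6707 1.9740 -1.8660]

Answer: 6.5594 13.8458 19.1423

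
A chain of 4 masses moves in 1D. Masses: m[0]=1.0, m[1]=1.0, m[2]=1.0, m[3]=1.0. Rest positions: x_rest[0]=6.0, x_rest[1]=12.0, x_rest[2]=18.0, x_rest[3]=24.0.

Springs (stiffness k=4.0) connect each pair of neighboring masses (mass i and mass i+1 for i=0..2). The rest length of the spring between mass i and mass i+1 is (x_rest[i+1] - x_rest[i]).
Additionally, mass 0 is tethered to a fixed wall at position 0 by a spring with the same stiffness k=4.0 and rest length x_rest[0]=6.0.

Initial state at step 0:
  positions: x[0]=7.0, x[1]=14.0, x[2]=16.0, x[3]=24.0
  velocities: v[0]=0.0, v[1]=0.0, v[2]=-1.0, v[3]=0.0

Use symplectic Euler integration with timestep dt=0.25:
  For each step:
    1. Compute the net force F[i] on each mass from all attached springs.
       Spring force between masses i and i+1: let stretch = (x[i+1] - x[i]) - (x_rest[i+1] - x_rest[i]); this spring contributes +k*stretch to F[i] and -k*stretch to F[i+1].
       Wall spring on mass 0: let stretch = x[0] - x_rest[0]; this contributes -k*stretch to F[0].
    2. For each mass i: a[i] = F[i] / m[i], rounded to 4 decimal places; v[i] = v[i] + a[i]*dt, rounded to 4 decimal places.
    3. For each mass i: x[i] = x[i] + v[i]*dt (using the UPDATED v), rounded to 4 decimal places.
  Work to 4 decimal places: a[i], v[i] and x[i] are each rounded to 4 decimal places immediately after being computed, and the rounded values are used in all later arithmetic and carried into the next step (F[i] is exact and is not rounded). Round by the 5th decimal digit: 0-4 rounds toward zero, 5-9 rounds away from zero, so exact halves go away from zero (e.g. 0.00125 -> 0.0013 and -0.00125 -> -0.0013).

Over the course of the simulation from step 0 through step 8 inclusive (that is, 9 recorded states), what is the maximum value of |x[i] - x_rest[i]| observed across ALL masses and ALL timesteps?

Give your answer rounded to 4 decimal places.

Step 0: x=[7.0000 14.0000 16.0000 24.0000] v=[0.0000 0.0000 -1.0000 0.0000]
Step 1: x=[7.0000 12.7500 17.2500 23.5000] v=[0.0000 -5.0000 5.0000 -2.0000]
Step 2: x=[6.6875 11.1875 18.9375 22.9375] v=[-1.2500 -6.2500 6.7500 -2.2500]
Step 3: x=[5.8281 10.4375 19.6875 22.8750] v=[-3.4375 -3.0000 3.0000 -0.2500]
Step 4: x=[4.6641 10.8477 18.9219 23.5156] v=[-4.6562 1.6406 -3.0625 2.5625]
Step 5: x=[3.8799 11.7305 17.2862 24.5078] v=[-3.1367 3.5312 -6.5430 3.9688]
Step 6: x=[4.0884 12.0396 16.0669 25.1946] v=[0.8340 1.2363 -4.8771 2.7472]
Step 7: x=[5.2626 11.3677 16.1227 25.0995] v=[4.6968 -2.6876 0.2233 -0.3805]
Step 8: x=[6.6474 10.3583 17.2340 24.2602] v=[5.5393 -4.0377 4.4451 -3.3573]
Max displacement = 2.1201

Answer: 2.1201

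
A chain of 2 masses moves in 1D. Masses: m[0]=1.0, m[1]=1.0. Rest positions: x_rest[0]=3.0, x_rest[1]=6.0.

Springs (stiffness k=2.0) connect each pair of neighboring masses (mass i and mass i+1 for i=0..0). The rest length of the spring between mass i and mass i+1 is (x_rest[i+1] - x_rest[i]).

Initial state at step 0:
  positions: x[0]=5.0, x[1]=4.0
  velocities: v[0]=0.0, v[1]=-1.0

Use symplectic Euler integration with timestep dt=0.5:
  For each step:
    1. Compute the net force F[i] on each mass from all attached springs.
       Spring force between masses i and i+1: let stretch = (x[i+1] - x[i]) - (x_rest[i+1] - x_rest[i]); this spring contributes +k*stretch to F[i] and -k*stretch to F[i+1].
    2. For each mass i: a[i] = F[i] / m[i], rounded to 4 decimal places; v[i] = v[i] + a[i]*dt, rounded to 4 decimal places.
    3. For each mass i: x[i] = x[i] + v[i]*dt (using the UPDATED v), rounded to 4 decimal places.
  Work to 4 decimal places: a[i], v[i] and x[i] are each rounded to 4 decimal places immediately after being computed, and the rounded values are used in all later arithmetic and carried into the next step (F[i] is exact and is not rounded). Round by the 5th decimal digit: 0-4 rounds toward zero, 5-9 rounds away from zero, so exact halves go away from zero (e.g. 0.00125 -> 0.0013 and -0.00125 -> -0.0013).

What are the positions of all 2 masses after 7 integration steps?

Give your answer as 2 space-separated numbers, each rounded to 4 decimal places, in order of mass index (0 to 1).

Step 0: x=[5.0000 4.0000] v=[0.0000 -1.0000]
Step 1: x=[3.0000 5.5000] v=[-4.0000 3.0000]
Step 2: x=[0.7500 7.2500] v=[-4.5000 3.5000]
Step 3: x=[0.2500 7.2500] v=[-1.0000 0.0000]
Step 4: x=[1.7500 5.2500] v=[3.0000 -4.0000]
Step 5: x=[3.5000 3.0000] v=[3.5000 -4.5000]
Step 6: x=[3.5000 2.5000] v=[0.0000 -1.0000]
Step 7: x=[1.5000 4.0000] v=[-4.0000 3.0000]

Answer: 1.5000 4.0000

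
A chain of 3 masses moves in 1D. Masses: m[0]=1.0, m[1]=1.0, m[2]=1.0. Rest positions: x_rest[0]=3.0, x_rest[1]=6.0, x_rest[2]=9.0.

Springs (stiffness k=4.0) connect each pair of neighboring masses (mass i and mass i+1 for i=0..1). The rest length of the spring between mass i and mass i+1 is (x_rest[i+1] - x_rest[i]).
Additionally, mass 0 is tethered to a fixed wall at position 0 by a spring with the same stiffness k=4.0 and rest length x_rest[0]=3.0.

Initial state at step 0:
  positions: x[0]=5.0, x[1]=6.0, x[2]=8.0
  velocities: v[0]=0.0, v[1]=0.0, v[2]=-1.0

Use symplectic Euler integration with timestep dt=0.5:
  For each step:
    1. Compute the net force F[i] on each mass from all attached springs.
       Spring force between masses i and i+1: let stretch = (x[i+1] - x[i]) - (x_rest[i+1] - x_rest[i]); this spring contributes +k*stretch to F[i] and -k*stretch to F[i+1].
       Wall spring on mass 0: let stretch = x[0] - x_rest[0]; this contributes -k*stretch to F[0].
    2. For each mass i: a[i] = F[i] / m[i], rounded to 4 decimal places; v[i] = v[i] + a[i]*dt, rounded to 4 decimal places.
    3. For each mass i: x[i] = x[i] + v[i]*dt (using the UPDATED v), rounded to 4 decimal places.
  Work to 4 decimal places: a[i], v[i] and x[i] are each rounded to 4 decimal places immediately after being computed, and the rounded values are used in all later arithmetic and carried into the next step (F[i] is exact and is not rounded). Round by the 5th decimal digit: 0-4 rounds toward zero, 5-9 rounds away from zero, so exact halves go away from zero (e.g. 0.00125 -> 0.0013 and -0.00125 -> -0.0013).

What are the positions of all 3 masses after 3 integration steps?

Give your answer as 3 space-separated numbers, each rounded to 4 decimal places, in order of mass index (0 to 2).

Step 0: x=[5.0000 6.0000 8.0000] v=[0.0000 0.0000 -1.0000]
Step 1: x=[1.0000 7.0000 8.5000] v=[-8.0000 2.0000 1.0000]
Step 2: x=[2.0000 3.5000 10.5000] v=[2.0000 -7.0000 4.0000]
Step 3: x=[2.5000 5.5000 8.5000] v=[1.0000 4.0000 -4.0000]

Answer: 2.5000 5.5000 8.5000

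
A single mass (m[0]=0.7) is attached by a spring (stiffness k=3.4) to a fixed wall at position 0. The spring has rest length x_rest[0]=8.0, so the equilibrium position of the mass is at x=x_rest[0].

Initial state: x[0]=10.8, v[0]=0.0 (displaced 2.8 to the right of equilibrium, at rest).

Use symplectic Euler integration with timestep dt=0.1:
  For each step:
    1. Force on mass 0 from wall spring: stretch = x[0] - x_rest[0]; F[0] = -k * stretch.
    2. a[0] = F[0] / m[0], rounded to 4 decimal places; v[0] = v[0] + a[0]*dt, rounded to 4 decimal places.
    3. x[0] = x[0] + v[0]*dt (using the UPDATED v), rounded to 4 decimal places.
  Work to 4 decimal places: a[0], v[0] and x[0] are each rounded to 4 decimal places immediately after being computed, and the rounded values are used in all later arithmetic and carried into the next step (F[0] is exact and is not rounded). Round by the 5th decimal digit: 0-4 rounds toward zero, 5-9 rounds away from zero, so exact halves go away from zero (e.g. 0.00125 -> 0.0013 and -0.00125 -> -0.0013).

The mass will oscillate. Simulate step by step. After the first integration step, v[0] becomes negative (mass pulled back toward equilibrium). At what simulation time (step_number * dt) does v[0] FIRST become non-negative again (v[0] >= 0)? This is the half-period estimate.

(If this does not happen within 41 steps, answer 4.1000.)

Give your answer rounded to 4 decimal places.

Step 0: x=[10.8000] v=[0.0000]
Step 1: x=[10.6640] v=[-1.3600]
Step 2: x=[10.3986] v=[-2.6539]
Step 3: x=[10.0167] v=[-3.8189]
Step 4: x=[9.5369] v=[-4.7984]
Step 5: x=[8.9824] v=[-5.5449]
Step 6: x=[8.3802] v=[-6.0221]
Step 7: x=[7.7595] v=[-6.2068]
Step 8: x=[7.1505] v=[-6.0900]
Step 9: x=[6.5828] v=[-5.6774]
Step 10: x=[6.0839] v=[-4.9891]
Step 11: x=[5.6781] v=[-4.0584]
Step 12: x=[5.3850] v=[-2.9306]
Step 13: x=[5.2190] v=[-1.6605]
Step 14: x=[5.1880] v=[-0.3097]
Step 15: x=[5.2936] v=[1.0561]
First v>=0 after going negative at step 15, time=1.5000

Answer: 1.5000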